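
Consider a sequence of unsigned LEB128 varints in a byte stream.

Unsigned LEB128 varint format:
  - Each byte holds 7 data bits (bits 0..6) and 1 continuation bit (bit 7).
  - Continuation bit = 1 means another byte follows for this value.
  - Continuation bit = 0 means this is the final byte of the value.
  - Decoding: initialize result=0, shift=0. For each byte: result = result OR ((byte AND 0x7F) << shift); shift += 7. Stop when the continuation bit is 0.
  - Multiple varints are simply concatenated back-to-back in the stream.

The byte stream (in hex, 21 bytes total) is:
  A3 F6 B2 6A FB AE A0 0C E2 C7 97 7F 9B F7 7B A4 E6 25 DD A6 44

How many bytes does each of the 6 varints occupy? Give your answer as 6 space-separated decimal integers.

Answer: 4 4 4 3 3 3

Derivation:
  byte[0]=0xA3 cont=1 payload=0x23=35: acc |= 35<<0 -> acc=35 shift=7
  byte[1]=0xF6 cont=1 payload=0x76=118: acc |= 118<<7 -> acc=15139 shift=14
  byte[2]=0xB2 cont=1 payload=0x32=50: acc |= 50<<14 -> acc=834339 shift=21
  byte[3]=0x6A cont=0 payload=0x6A=106: acc |= 106<<21 -> acc=223132451 shift=28 [end]
Varint 1: bytes[0:4] = A3 F6 B2 6A -> value 223132451 (4 byte(s))
  byte[4]=0xFB cont=1 payload=0x7B=123: acc |= 123<<0 -> acc=123 shift=7
  byte[5]=0xAE cont=1 payload=0x2E=46: acc |= 46<<7 -> acc=6011 shift=14
  byte[6]=0xA0 cont=1 payload=0x20=32: acc |= 32<<14 -> acc=530299 shift=21
  byte[7]=0x0C cont=0 payload=0x0C=12: acc |= 12<<21 -> acc=25696123 shift=28 [end]
Varint 2: bytes[4:8] = FB AE A0 0C -> value 25696123 (4 byte(s))
  byte[8]=0xE2 cont=1 payload=0x62=98: acc |= 98<<0 -> acc=98 shift=7
  byte[9]=0xC7 cont=1 payload=0x47=71: acc |= 71<<7 -> acc=9186 shift=14
  byte[10]=0x97 cont=1 payload=0x17=23: acc |= 23<<14 -> acc=386018 shift=21
  byte[11]=0x7F cont=0 payload=0x7F=127: acc |= 127<<21 -> acc=266724322 shift=28 [end]
Varint 3: bytes[8:12] = E2 C7 97 7F -> value 266724322 (4 byte(s))
  byte[12]=0x9B cont=1 payload=0x1B=27: acc |= 27<<0 -> acc=27 shift=7
  byte[13]=0xF7 cont=1 payload=0x77=119: acc |= 119<<7 -> acc=15259 shift=14
  byte[14]=0x7B cont=0 payload=0x7B=123: acc |= 123<<14 -> acc=2030491 shift=21 [end]
Varint 4: bytes[12:15] = 9B F7 7B -> value 2030491 (3 byte(s))
  byte[15]=0xA4 cont=1 payload=0x24=36: acc |= 36<<0 -> acc=36 shift=7
  byte[16]=0xE6 cont=1 payload=0x66=102: acc |= 102<<7 -> acc=13092 shift=14
  byte[17]=0x25 cont=0 payload=0x25=37: acc |= 37<<14 -> acc=619300 shift=21 [end]
Varint 5: bytes[15:18] = A4 E6 25 -> value 619300 (3 byte(s))
  byte[18]=0xDD cont=1 payload=0x5D=93: acc |= 93<<0 -> acc=93 shift=7
  byte[19]=0xA6 cont=1 payload=0x26=38: acc |= 38<<7 -> acc=4957 shift=14
  byte[20]=0x44 cont=0 payload=0x44=68: acc |= 68<<14 -> acc=1119069 shift=21 [end]
Varint 6: bytes[18:21] = DD A6 44 -> value 1119069 (3 byte(s))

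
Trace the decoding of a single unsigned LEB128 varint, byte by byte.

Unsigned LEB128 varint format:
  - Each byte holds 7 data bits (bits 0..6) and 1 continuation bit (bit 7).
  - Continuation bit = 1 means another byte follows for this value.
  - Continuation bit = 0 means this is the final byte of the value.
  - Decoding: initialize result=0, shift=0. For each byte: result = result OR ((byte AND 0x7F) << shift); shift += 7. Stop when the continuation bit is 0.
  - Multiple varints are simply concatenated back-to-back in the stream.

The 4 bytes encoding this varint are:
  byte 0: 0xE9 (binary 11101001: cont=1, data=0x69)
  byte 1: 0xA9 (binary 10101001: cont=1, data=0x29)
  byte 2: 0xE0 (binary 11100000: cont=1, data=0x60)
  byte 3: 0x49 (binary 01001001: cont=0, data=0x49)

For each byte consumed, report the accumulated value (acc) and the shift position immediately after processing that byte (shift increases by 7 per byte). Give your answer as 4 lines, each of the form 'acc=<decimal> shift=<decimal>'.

byte 0=0xE9: payload=0x69=105, contrib = 105<<0 = 105; acc -> 105, shift -> 7
byte 1=0xA9: payload=0x29=41, contrib = 41<<7 = 5248; acc -> 5353, shift -> 14
byte 2=0xE0: payload=0x60=96, contrib = 96<<14 = 1572864; acc -> 1578217, shift -> 21
byte 3=0x49: payload=0x49=73, contrib = 73<<21 = 153092096; acc -> 154670313, shift -> 28

Answer: acc=105 shift=7
acc=5353 shift=14
acc=1578217 shift=21
acc=154670313 shift=28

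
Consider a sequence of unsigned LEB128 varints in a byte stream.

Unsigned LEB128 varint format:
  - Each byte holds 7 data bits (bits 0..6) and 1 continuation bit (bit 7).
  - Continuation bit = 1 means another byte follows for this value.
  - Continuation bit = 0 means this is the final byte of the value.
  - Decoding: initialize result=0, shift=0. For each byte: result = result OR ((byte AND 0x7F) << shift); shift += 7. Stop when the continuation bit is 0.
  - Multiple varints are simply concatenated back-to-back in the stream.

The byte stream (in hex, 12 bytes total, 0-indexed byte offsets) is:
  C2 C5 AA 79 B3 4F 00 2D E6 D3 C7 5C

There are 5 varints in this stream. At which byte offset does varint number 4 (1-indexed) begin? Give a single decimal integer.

Answer: 7

Derivation:
  byte[0]=0xC2 cont=1 payload=0x42=66: acc |= 66<<0 -> acc=66 shift=7
  byte[1]=0xC5 cont=1 payload=0x45=69: acc |= 69<<7 -> acc=8898 shift=14
  byte[2]=0xAA cont=1 payload=0x2A=42: acc |= 42<<14 -> acc=697026 shift=21
  byte[3]=0x79 cont=0 payload=0x79=121: acc |= 121<<21 -> acc=254452418 shift=28 [end]
Varint 1: bytes[0:4] = C2 C5 AA 79 -> value 254452418 (4 byte(s))
  byte[4]=0xB3 cont=1 payload=0x33=51: acc |= 51<<0 -> acc=51 shift=7
  byte[5]=0x4F cont=0 payload=0x4F=79: acc |= 79<<7 -> acc=10163 shift=14 [end]
Varint 2: bytes[4:6] = B3 4F -> value 10163 (2 byte(s))
  byte[6]=0x00 cont=0 payload=0x00=0: acc |= 0<<0 -> acc=0 shift=7 [end]
Varint 3: bytes[6:7] = 00 -> value 0 (1 byte(s))
  byte[7]=0x2D cont=0 payload=0x2D=45: acc |= 45<<0 -> acc=45 shift=7 [end]
Varint 4: bytes[7:8] = 2D -> value 45 (1 byte(s))
  byte[8]=0xE6 cont=1 payload=0x66=102: acc |= 102<<0 -> acc=102 shift=7
  byte[9]=0xD3 cont=1 payload=0x53=83: acc |= 83<<7 -> acc=10726 shift=14
  byte[10]=0xC7 cont=1 payload=0x47=71: acc |= 71<<14 -> acc=1173990 shift=21
  byte[11]=0x5C cont=0 payload=0x5C=92: acc |= 92<<21 -> acc=194111974 shift=28 [end]
Varint 5: bytes[8:12] = E6 D3 C7 5C -> value 194111974 (4 byte(s))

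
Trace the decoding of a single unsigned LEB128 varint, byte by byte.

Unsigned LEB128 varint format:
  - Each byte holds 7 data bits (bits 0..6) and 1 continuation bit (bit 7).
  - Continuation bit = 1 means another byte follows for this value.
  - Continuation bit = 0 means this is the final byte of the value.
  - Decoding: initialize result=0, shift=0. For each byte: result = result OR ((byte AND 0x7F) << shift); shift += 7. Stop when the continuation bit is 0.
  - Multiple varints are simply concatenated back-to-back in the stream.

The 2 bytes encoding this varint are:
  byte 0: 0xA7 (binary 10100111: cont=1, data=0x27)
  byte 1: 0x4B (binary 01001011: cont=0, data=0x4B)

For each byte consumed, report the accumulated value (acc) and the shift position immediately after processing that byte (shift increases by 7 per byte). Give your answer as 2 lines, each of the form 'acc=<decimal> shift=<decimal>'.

byte 0=0xA7: payload=0x27=39, contrib = 39<<0 = 39; acc -> 39, shift -> 7
byte 1=0x4B: payload=0x4B=75, contrib = 75<<7 = 9600; acc -> 9639, shift -> 14

Answer: acc=39 shift=7
acc=9639 shift=14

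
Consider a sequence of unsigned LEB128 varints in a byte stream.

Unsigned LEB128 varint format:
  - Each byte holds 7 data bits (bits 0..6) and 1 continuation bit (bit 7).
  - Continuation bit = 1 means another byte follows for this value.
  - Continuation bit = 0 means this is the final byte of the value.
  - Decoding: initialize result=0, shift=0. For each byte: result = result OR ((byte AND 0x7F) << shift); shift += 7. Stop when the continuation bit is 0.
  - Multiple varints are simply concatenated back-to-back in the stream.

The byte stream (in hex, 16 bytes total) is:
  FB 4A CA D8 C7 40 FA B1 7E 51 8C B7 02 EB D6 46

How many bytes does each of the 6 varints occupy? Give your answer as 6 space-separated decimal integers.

  byte[0]=0xFB cont=1 payload=0x7B=123: acc |= 123<<0 -> acc=123 shift=7
  byte[1]=0x4A cont=0 payload=0x4A=74: acc |= 74<<7 -> acc=9595 shift=14 [end]
Varint 1: bytes[0:2] = FB 4A -> value 9595 (2 byte(s))
  byte[2]=0xCA cont=1 payload=0x4A=74: acc |= 74<<0 -> acc=74 shift=7
  byte[3]=0xD8 cont=1 payload=0x58=88: acc |= 88<<7 -> acc=11338 shift=14
  byte[4]=0xC7 cont=1 payload=0x47=71: acc |= 71<<14 -> acc=1174602 shift=21
  byte[5]=0x40 cont=0 payload=0x40=64: acc |= 64<<21 -> acc=135392330 shift=28 [end]
Varint 2: bytes[2:6] = CA D8 C7 40 -> value 135392330 (4 byte(s))
  byte[6]=0xFA cont=1 payload=0x7A=122: acc |= 122<<0 -> acc=122 shift=7
  byte[7]=0xB1 cont=1 payload=0x31=49: acc |= 49<<7 -> acc=6394 shift=14
  byte[8]=0x7E cont=0 payload=0x7E=126: acc |= 126<<14 -> acc=2070778 shift=21 [end]
Varint 3: bytes[6:9] = FA B1 7E -> value 2070778 (3 byte(s))
  byte[9]=0x51 cont=0 payload=0x51=81: acc |= 81<<0 -> acc=81 shift=7 [end]
Varint 4: bytes[9:10] = 51 -> value 81 (1 byte(s))
  byte[10]=0x8C cont=1 payload=0x0C=12: acc |= 12<<0 -> acc=12 shift=7
  byte[11]=0xB7 cont=1 payload=0x37=55: acc |= 55<<7 -> acc=7052 shift=14
  byte[12]=0x02 cont=0 payload=0x02=2: acc |= 2<<14 -> acc=39820 shift=21 [end]
Varint 5: bytes[10:13] = 8C B7 02 -> value 39820 (3 byte(s))
  byte[13]=0xEB cont=1 payload=0x6B=107: acc |= 107<<0 -> acc=107 shift=7
  byte[14]=0xD6 cont=1 payload=0x56=86: acc |= 86<<7 -> acc=11115 shift=14
  byte[15]=0x46 cont=0 payload=0x46=70: acc |= 70<<14 -> acc=1157995 shift=21 [end]
Varint 6: bytes[13:16] = EB D6 46 -> value 1157995 (3 byte(s))

Answer: 2 4 3 1 3 3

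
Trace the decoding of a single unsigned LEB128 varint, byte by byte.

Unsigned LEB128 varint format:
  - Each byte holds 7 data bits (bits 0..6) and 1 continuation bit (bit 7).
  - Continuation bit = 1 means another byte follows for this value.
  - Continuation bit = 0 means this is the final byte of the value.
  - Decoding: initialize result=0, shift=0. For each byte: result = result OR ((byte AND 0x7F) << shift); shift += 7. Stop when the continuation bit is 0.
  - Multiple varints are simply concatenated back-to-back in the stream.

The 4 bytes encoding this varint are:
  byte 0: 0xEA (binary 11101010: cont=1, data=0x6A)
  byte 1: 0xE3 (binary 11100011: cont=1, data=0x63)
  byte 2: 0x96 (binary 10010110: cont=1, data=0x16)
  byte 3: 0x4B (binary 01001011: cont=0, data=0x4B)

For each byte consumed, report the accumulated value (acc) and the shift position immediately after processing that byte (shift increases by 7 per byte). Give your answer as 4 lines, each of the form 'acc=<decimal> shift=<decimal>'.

Answer: acc=106 shift=7
acc=12778 shift=14
acc=373226 shift=21
acc=157659626 shift=28

Derivation:
byte 0=0xEA: payload=0x6A=106, contrib = 106<<0 = 106; acc -> 106, shift -> 7
byte 1=0xE3: payload=0x63=99, contrib = 99<<7 = 12672; acc -> 12778, shift -> 14
byte 2=0x96: payload=0x16=22, contrib = 22<<14 = 360448; acc -> 373226, shift -> 21
byte 3=0x4B: payload=0x4B=75, contrib = 75<<21 = 157286400; acc -> 157659626, shift -> 28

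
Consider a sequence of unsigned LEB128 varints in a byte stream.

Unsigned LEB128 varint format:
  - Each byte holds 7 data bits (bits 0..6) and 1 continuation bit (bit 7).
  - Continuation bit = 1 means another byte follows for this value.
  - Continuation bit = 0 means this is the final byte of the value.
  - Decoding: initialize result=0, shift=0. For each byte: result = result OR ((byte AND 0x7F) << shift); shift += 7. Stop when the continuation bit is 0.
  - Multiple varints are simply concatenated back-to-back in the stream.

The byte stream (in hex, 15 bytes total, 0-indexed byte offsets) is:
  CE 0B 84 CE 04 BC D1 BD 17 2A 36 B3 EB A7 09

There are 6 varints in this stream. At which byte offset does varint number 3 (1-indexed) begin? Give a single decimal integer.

Answer: 5

Derivation:
  byte[0]=0xCE cont=1 payload=0x4E=78: acc |= 78<<0 -> acc=78 shift=7
  byte[1]=0x0B cont=0 payload=0x0B=11: acc |= 11<<7 -> acc=1486 shift=14 [end]
Varint 1: bytes[0:2] = CE 0B -> value 1486 (2 byte(s))
  byte[2]=0x84 cont=1 payload=0x04=4: acc |= 4<<0 -> acc=4 shift=7
  byte[3]=0xCE cont=1 payload=0x4E=78: acc |= 78<<7 -> acc=9988 shift=14
  byte[4]=0x04 cont=0 payload=0x04=4: acc |= 4<<14 -> acc=75524 shift=21 [end]
Varint 2: bytes[2:5] = 84 CE 04 -> value 75524 (3 byte(s))
  byte[5]=0xBC cont=1 payload=0x3C=60: acc |= 60<<0 -> acc=60 shift=7
  byte[6]=0xD1 cont=1 payload=0x51=81: acc |= 81<<7 -> acc=10428 shift=14
  byte[7]=0xBD cont=1 payload=0x3D=61: acc |= 61<<14 -> acc=1009852 shift=21
  byte[8]=0x17 cont=0 payload=0x17=23: acc |= 23<<21 -> acc=49244348 shift=28 [end]
Varint 3: bytes[5:9] = BC D1 BD 17 -> value 49244348 (4 byte(s))
  byte[9]=0x2A cont=0 payload=0x2A=42: acc |= 42<<0 -> acc=42 shift=7 [end]
Varint 4: bytes[9:10] = 2A -> value 42 (1 byte(s))
  byte[10]=0x36 cont=0 payload=0x36=54: acc |= 54<<0 -> acc=54 shift=7 [end]
Varint 5: bytes[10:11] = 36 -> value 54 (1 byte(s))
  byte[11]=0xB3 cont=1 payload=0x33=51: acc |= 51<<0 -> acc=51 shift=7
  byte[12]=0xEB cont=1 payload=0x6B=107: acc |= 107<<7 -> acc=13747 shift=14
  byte[13]=0xA7 cont=1 payload=0x27=39: acc |= 39<<14 -> acc=652723 shift=21
  byte[14]=0x09 cont=0 payload=0x09=9: acc |= 9<<21 -> acc=19527091 shift=28 [end]
Varint 6: bytes[11:15] = B3 EB A7 09 -> value 19527091 (4 byte(s))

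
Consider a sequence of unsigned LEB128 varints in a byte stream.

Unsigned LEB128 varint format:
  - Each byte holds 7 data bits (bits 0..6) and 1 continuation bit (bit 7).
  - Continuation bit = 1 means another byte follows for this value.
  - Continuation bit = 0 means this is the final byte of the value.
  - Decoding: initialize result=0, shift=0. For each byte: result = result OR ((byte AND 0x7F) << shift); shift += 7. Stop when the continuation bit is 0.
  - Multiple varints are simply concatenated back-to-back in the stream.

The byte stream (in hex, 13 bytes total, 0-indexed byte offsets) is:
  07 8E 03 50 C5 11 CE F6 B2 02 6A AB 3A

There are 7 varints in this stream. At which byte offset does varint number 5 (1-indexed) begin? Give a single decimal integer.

Answer: 6

Derivation:
  byte[0]=0x07 cont=0 payload=0x07=7: acc |= 7<<0 -> acc=7 shift=7 [end]
Varint 1: bytes[0:1] = 07 -> value 7 (1 byte(s))
  byte[1]=0x8E cont=1 payload=0x0E=14: acc |= 14<<0 -> acc=14 shift=7
  byte[2]=0x03 cont=0 payload=0x03=3: acc |= 3<<7 -> acc=398 shift=14 [end]
Varint 2: bytes[1:3] = 8E 03 -> value 398 (2 byte(s))
  byte[3]=0x50 cont=0 payload=0x50=80: acc |= 80<<0 -> acc=80 shift=7 [end]
Varint 3: bytes[3:4] = 50 -> value 80 (1 byte(s))
  byte[4]=0xC5 cont=1 payload=0x45=69: acc |= 69<<0 -> acc=69 shift=7
  byte[5]=0x11 cont=0 payload=0x11=17: acc |= 17<<7 -> acc=2245 shift=14 [end]
Varint 4: bytes[4:6] = C5 11 -> value 2245 (2 byte(s))
  byte[6]=0xCE cont=1 payload=0x4E=78: acc |= 78<<0 -> acc=78 shift=7
  byte[7]=0xF6 cont=1 payload=0x76=118: acc |= 118<<7 -> acc=15182 shift=14
  byte[8]=0xB2 cont=1 payload=0x32=50: acc |= 50<<14 -> acc=834382 shift=21
  byte[9]=0x02 cont=0 payload=0x02=2: acc |= 2<<21 -> acc=5028686 shift=28 [end]
Varint 5: bytes[6:10] = CE F6 B2 02 -> value 5028686 (4 byte(s))
  byte[10]=0x6A cont=0 payload=0x6A=106: acc |= 106<<0 -> acc=106 shift=7 [end]
Varint 6: bytes[10:11] = 6A -> value 106 (1 byte(s))
  byte[11]=0xAB cont=1 payload=0x2B=43: acc |= 43<<0 -> acc=43 shift=7
  byte[12]=0x3A cont=0 payload=0x3A=58: acc |= 58<<7 -> acc=7467 shift=14 [end]
Varint 7: bytes[11:13] = AB 3A -> value 7467 (2 byte(s))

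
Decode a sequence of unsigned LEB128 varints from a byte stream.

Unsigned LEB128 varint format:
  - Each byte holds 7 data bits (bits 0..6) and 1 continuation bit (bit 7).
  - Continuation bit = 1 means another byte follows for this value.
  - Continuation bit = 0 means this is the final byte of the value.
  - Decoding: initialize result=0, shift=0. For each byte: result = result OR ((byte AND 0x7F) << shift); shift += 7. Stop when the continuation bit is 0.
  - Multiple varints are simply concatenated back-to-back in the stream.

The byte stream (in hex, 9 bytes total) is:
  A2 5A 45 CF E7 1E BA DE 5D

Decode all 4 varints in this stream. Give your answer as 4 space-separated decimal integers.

  byte[0]=0xA2 cont=1 payload=0x22=34: acc |= 34<<0 -> acc=34 shift=7
  byte[1]=0x5A cont=0 payload=0x5A=90: acc |= 90<<7 -> acc=11554 shift=14 [end]
Varint 1: bytes[0:2] = A2 5A -> value 11554 (2 byte(s))
  byte[2]=0x45 cont=0 payload=0x45=69: acc |= 69<<0 -> acc=69 shift=7 [end]
Varint 2: bytes[2:3] = 45 -> value 69 (1 byte(s))
  byte[3]=0xCF cont=1 payload=0x4F=79: acc |= 79<<0 -> acc=79 shift=7
  byte[4]=0xE7 cont=1 payload=0x67=103: acc |= 103<<7 -> acc=13263 shift=14
  byte[5]=0x1E cont=0 payload=0x1E=30: acc |= 30<<14 -> acc=504783 shift=21 [end]
Varint 3: bytes[3:6] = CF E7 1E -> value 504783 (3 byte(s))
  byte[6]=0xBA cont=1 payload=0x3A=58: acc |= 58<<0 -> acc=58 shift=7
  byte[7]=0xDE cont=1 payload=0x5E=94: acc |= 94<<7 -> acc=12090 shift=14
  byte[8]=0x5D cont=0 payload=0x5D=93: acc |= 93<<14 -> acc=1535802 shift=21 [end]
Varint 4: bytes[6:9] = BA DE 5D -> value 1535802 (3 byte(s))

Answer: 11554 69 504783 1535802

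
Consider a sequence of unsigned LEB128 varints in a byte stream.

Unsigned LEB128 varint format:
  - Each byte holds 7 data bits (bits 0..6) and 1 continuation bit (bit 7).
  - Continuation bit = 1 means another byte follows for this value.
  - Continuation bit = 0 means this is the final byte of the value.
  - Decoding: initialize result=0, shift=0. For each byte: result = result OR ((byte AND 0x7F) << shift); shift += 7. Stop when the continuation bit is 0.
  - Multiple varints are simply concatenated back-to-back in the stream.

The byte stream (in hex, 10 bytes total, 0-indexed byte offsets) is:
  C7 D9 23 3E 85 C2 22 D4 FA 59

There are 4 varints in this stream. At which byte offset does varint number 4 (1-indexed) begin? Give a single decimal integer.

  byte[0]=0xC7 cont=1 payload=0x47=71: acc |= 71<<0 -> acc=71 shift=7
  byte[1]=0xD9 cont=1 payload=0x59=89: acc |= 89<<7 -> acc=11463 shift=14
  byte[2]=0x23 cont=0 payload=0x23=35: acc |= 35<<14 -> acc=584903 shift=21 [end]
Varint 1: bytes[0:3] = C7 D9 23 -> value 584903 (3 byte(s))
  byte[3]=0x3E cont=0 payload=0x3E=62: acc |= 62<<0 -> acc=62 shift=7 [end]
Varint 2: bytes[3:4] = 3E -> value 62 (1 byte(s))
  byte[4]=0x85 cont=1 payload=0x05=5: acc |= 5<<0 -> acc=5 shift=7
  byte[5]=0xC2 cont=1 payload=0x42=66: acc |= 66<<7 -> acc=8453 shift=14
  byte[6]=0x22 cont=0 payload=0x22=34: acc |= 34<<14 -> acc=565509 shift=21 [end]
Varint 3: bytes[4:7] = 85 C2 22 -> value 565509 (3 byte(s))
  byte[7]=0xD4 cont=1 payload=0x54=84: acc |= 84<<0 -> acc=84 shift=7
  byte[8]=0xFA cont=1 payload=0x7A=122: acc |= 122<<7 -> acc=15700 shift=14
  byte[9]=0x59 cont=0 payload=0x59=89: acc |= 89<<14 -> acc=1473876 shift=21 [end]
Varint 4: bytes[7:10] = D4 FA 59 -> value 1473876 (3 byte(s))

Answer: 7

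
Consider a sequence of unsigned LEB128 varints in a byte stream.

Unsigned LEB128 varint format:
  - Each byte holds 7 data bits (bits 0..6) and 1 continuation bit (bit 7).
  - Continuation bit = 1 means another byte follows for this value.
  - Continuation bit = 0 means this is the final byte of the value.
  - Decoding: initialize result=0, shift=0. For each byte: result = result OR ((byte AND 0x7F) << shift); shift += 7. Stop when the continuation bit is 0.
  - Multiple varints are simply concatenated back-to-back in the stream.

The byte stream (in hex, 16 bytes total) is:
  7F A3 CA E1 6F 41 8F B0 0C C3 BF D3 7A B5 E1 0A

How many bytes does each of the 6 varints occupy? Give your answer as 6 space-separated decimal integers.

Answer: 1 4 1 3 4 3

Derivation:
  byte[0]=0x7F cont=0 payload=0x7F=127: acc |= 127<<0 -> acc=127 shift=7 [end]
Varint 1: bytes[0:1] = 7F -> value 127 (1 byte(s))
  byte[1]=0xA3 cont=1 payload=0x23=35: acc |= 35<<0 -> acc=35 shift=7
  byte[2]=0xCA cont=1 payload=0x4A=74: acc |= 74<<7 -> acc=9507 shift=14
  byte[3]=0xE1 cont=1 payload=0x61=97: acc |= 97<<14 -> acc=1598755 shift=21
  byte[4]=0x6F cont=0 payload=0x6F=111: acc |= 111<<21 -> acc=234382627 shift=28 [end]
Varint 2: bytes[1:5] = A3 CA E1 6F -> value 234382627 (4 byte(s))
  byte[5]=0x41 cont=0 payload=0x41=65: acc |= 65<<0 -> acc=65 shift=7 [end]
Varint 3: bytes[5:6] = 41 -> value 65 (1 byte(s))
  byte[6]=0x8F cont=1 payload=0x0F=15: acc |= 15<<0 -> acc=15 shift=7
  byte[7]=0xB0 cont=1 payload=0x30=48: acc |= 48<<7 -> acc=6159 shift=14
  byte[8]=0x0C cont=0 payload=0x0C=12: acc |= 12<<14 -> acc=202767 shift=21 [end]
Varint 4: bytes[6:9] = 8F B0 0C -> value 202767 (3 byte(s))
  byte[9]=0xC3 cont=1 payload=0x43=67: acc |= 67<<0 -> acc=67 shift=7
  byte[10]=0xBF cont=1 payload=0x3F=63: acc |= 63<<7 -> acc=8131 shift=14
  byte[11]=0xD3 cont=1 payload=0x53=83: acc |= 83<<14 -> acc=1368003 shift=21
  byte[12]=0x7A cont=0 payload=0x7A=122: acc |= 122<<21 -> acc=257220547 shift=28 [end]
Varint 5: bytes[9:13] = C3 BF D3 7A -> value 257220547 (4 byte(s))
  byte[13]=0xB5 cont=1 payload=0x35=53: acc |= 53<<0 -> acc=53 shift=7
  byte[14]=0xE1 cont=1 payload=0x61=97: acc |= 97<<7 -> acc=12469 shift=14
  byte[15]=0x0A cont=0 payload=0x0A=10: acc |= 10<<14 -> acc=176309 shift=21 [end]
Varint 6: bytes[13:16] = B5 E1 0A -> value 176309 (3 byte(s))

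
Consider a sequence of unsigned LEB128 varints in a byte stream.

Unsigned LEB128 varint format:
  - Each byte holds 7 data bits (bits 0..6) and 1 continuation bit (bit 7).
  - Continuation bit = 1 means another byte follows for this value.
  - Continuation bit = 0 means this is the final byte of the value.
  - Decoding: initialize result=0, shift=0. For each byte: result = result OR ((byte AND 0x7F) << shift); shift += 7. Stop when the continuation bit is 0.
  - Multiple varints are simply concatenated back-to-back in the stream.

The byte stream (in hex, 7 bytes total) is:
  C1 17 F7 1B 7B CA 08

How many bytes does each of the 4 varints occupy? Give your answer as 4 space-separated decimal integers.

  byte[0]=0xC1 cont=1 payload=0x41=65: acc |= 65<<0 -> acc=65 shift=7
  byte[1]=0x17 cont=0 payload=0x17=23: acc |= 23<<7 -> acc=3009 shift=14 [end]
Varint 1: bytes[0:2] = C1 17 -> value 3009 (2 byte(s))
  byte[2]=0xF7 cont=1 payload=0x77=119: acc |= 119<<0 -> acc=119 shift=7
  byte[3]=0x1B cont=0 payload=0x1B=27: acc |= 27<<7 -> acc=3575 shift=14 [end]
Varint 2: bytes[2:4] = F7 1B -> value 3575 (2 byte(s))
  byte[4]=0x7B cont=0 payload=0x7B=123: acc |= 123<<0 -> acc=123 shift=7 [end]
Varint 3: bytes[4:5] = 7B -> value 123 (1 byte(s))
  byte[5]=0xCA cont=1 payload=0x4A=74: acc |= 74<<0 -> acc=74 shift=7
  byte[6]=0x08 cont=0 payload=0x08=8: acc |= 8<<7 -> acc=1098 shift=14 [end]
Varint 4: bytes[5:7] = CA 08 -> value 1098 (2 byte(s))

Answer: 2 2 1 2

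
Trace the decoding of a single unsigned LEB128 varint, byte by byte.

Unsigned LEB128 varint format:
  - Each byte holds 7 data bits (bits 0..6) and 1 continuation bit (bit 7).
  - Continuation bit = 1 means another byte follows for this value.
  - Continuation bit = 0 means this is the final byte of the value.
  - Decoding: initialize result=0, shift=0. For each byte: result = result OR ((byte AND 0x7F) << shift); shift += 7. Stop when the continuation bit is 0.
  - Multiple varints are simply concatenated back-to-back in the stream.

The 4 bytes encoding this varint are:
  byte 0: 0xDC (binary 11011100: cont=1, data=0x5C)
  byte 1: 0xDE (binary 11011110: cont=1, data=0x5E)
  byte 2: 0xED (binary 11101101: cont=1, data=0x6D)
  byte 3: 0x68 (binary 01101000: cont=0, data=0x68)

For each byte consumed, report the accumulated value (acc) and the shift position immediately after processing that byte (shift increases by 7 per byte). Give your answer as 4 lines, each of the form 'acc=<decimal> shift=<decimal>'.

Answer: acc=92 shift=7
acc=12124 shift=14
acc=1797980 shift=21
acc=219901788 shift=28

Derivation:
byte 0=0xDC: payload=0x5C=92, contrib = 92<<0 = 92; acc -> 92, shift -> 7
byte 1=0xDE: payload=0x5E=94, contrib = 94<<7 = 12032; acc -> 12124, shift -> 14
byte 2=0xED: payload=0x6D=109, contrib = 109<<14 = 1785856; acc -> 1797980, shift -> 21
byte 3=0x68: payload=0x68=104, contrib = 104<<21 = 218103808; acc -> 219901788, shift -> 28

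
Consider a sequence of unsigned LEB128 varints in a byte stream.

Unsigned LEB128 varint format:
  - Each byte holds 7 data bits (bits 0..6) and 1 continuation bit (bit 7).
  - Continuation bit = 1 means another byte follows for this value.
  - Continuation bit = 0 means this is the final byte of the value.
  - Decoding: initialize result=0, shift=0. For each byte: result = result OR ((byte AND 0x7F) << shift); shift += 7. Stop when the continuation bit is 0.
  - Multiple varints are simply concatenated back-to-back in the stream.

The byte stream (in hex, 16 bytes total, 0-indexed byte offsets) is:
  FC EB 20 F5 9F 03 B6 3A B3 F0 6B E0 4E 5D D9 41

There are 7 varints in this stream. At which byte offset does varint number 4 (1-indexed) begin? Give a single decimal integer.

  byte[0]=0xFC cont=1 payload=0x7C=124: acc |= 124<<0 -> acc=124 shift=7
  byte[1]=0xEB cont=1 payload=0x6B=107: acc |= 107<<7 -> acc=13820 shift=14
  byte[2]=0x20 cont=0 payload=0x20=32: acc |= 32<<14 -> acc=538108 shift=21 [end]
Varint 1: bytes[0:3] = FC EB 20 -> value 538108 (3 byte(s))
  byte[3]=0xF5 cont=1 payload=0x75=117: acc |= 117<<0 -> acc=117 shift=7
  byte[4]=0x9F cont=1 payload=0x1F=31: acc |= 31<<7 -> acc=4085 shift=14
  byte[5]=0x03 cont=0 payload=0x03=3: acc |= 3<<14 -> acc=53237 shift=21 [end]
Varint 2: bytes[3:6] = F5 9F 03 -> value 53237 (3 byte(s))
  byte[6]=0xB6 cont=1 payload=0x36=54: acc |= 54<<0 -> acc=54 shift=7
  byte[7]=0x3A cont=0 payload=0x3A=58: acc |= 58<<7 -> acc=7478 shift=14 [end]
Varint 3: bytes[6:8] = B6 3A -> value 7478 (2 byte(s))
  byte[8]=0xB3 cont=1 payload=0x33=51: acc |= 51<<0 -> acc=51 shift=7
  byte[9]=0xF0 cont=1 payload=0x70=112: acc |= 112<<7 -> acc=14387 shift=14
  byte[10]=0x6B cont=0 payload=0x6B=107: acc |= 107<<14 -> acc=1767475 shift=21 [end]
Varint 4: bytes[8:11] = B3 F0 6B -> value 1767475 (3 byte(s))
  byte[11]=0xE0 cont=1 payload=0x60=96: acc |= 96<<0 -> acc=96 shift=7
  byte[12]=0x4E cont=0 payload=0x4E=78: acc |= 78<<7 -> acc=10080 shift=14 [end]
Varint 5: bytes[11:13] = E0 4E -> value 10080 (2 byte(s))
  byte[13]=0x5D cont=0 payload=0x5D=93: acc |= 93<<0 -> acc=93 shift=7 [end]
Varint 6: bytes[13:14] = 5D -> value 93 (1 byte(s))
  byte[14]=0xD9 cont=1 payload=0x59=89: acc |= 89<<0 -> acc=89 shift=7
  byte[15]=0x41 cont=0 payload=0x41=65: acc |= 65<<7 -> acc=8409 shift=14 [end]
Varint 7: bytes[14:16] = D9 41 -> value 8409 (2 byte(s))

Answer: 8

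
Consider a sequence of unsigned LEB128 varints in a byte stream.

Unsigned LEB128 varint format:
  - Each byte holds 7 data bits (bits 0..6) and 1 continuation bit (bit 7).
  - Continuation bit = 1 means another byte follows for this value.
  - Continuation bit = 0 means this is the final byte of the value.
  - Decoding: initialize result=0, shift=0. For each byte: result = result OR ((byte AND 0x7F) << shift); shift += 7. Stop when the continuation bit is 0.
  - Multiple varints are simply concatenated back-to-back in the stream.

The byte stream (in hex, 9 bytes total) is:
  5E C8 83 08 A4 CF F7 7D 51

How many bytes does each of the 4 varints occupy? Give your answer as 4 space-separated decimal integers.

Answer: 1 3 4 1

Derivation:
  byte[0]=0x5E cont=0 payload=0x5E=94: acc |= 94<<0 -> acc=94 shift=7 [end]
Varint 1: bytes[0:1] = 5E -> value 94 (1 byte(s))
  byte[1]=0xC8 cont=1 payload=0x48=72: acc |= 72<<0 -> acc=72 shift=7
  byte[2]=0x83 cont=1 payload=0x03=3: acc |= 3<<7 -> acc=456 shift=14
  byte[3]=0x08 cont=0 payload=0x08=8: acc |= 8<<14 -> acc=131528 shift=21 [end]
Varint 2: bytes[1:4] = C8 83 08 -> value 131528 (3 byte(s))
  byte[4]=0xA4 cont=1 payload=0x24=36: acc |= 36<<0 -> acc=36 shift=7
  byte[5]=0xCF cont=1 payload=0x4F=79: acc |= 79<<7 -> acc=10148 shift=14
  byte[6]=0xF7 cont=1 payload=0x77=119: acc |= 119<<14 -> acc=1959844 shift=21
  byte[7]=0x7D cont=0 payload=0x7D=125: acc |= 125<<21 -> acc=264103844 shift=28 [end]
Varint 3: bytes[4:8] = A4 CF F7 7D -> value 264103844 (4 byte(s))
  byte[8]=0x51 cont=0 payload=0x51=81: acc |= 81<<0 -> acc=81 shift=7 [end]
Varint 4: bytes[8:9] = 51 -> value 81 (1 byte(s))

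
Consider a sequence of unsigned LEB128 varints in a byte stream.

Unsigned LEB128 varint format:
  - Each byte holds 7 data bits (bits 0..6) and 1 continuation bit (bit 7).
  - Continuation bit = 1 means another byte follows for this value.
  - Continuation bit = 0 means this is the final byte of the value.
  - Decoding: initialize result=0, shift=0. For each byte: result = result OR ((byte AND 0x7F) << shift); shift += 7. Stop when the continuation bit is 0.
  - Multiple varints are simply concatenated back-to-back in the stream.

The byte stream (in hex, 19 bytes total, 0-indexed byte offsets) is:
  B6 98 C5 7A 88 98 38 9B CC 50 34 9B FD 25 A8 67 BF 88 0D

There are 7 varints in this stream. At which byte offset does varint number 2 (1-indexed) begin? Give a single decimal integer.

  byte[0]=0xB6 cont=1 payload=0x36=54: acc |= 54<<0 -> acc=54 shift=7
  byte[1]=0x98 cont=1 payload=0x18=24: acc |= 24<<7 -> acc=3126 shift=14
  byte[2]=0xC5 cont=1 payload=0x45=69: acc |= 69<<14 -> acc=1133622 shift=21
  byte[3]=0x7A cont=0 payload=0x7A=122: acc |= 122<<21 -> acc=256986166 shift=28 [end]
Varint 1: bytes[0:4] = B6 98 C5 7A -> value 256986166 (4 byte(s))
  byte[4]=0x88 cont=1 payload=0x08=8: acc |= 8<<0 -> acc=8 shift=7
  byte[5]=0x98 cont=1 payload=0x18=24: acc |= 24<<7 -> acc=3080 shift=14
  byte[6]=0x38 cont=0 payload=0x38=56: acc |= 56<<14 -> acc=920584 shift=21 [end]
Varint 2: bytes[4:7] = 88 98 38 -> value 920584 (3 byte(s))
  byte[7]=0x9B cont=1 payload=0x1B=27: acc |= 27<<0 -> acc=27 shift=7
  byte[8]=0xCC cont=1 payload=0x4C=76: acc |= 76<<7 -> acc=9755 shift=14
  byte[9]=0x50 cont=0 payload=0x50=80: acc |= 80<<14 -> acc=1320475 shift=21 [end]
Varint 3: bytes[7:10] = 9B CC 50 -> value 1320475 (3 byte(s))
  byte[10]=0x34 cont=0 payload=0x34=52: acc |= 52<<0 -> acc=52 shift=7 [end]
Varint 4: bytes[10:11] = 34 -> value 52 (1 byte(s))
  byte[11]=0x9B cont=1 payload=0x1B=27: acc |= 27<<0 -> acc=27 shift=7
  byte[12]=0xFD cont=1 payload=0x7D=125: acc |= 125<<7 -> acc=16027 shift=14
  byte[13]=0x25 cont=0 payload=0x25=37: acc |= 37<<14 -> acc=622235 shift=21 [end]
Varint 5: bytes[11:14] = 9B FD 25 -> value 622235 (3 byte(s))
  byte[14]=0xA8 cont=1 payload=0x28=40: acc |= 40<<0 -> acc=40 shift=7
  byte[15]=0x67 cont=0 payload=0x67=103: acc |= 103<<7 -> acc=13224 shift=14 [end]
Varint 6: bytes[14:16] = A8 67 -> value 13224 (2 byte(s))
  byte[16]=0xBF cont=1 payload=0x3F=63: acc |= 63<<0 -> acc=63 shift=7
  byte[17]=0x88 cont=1 payload=0x08=8: acc |= 8<<7 -> acc=1087 shift=14
  byte[18]=0x0D cont=0 payload=0x0D=13: acc |= 13<<14 -> acc=214079 shift=21 [end]
Varint 7: bytes[16:19] = BF 88 0D -> value 214079 (3 byte(s))

Answer: 4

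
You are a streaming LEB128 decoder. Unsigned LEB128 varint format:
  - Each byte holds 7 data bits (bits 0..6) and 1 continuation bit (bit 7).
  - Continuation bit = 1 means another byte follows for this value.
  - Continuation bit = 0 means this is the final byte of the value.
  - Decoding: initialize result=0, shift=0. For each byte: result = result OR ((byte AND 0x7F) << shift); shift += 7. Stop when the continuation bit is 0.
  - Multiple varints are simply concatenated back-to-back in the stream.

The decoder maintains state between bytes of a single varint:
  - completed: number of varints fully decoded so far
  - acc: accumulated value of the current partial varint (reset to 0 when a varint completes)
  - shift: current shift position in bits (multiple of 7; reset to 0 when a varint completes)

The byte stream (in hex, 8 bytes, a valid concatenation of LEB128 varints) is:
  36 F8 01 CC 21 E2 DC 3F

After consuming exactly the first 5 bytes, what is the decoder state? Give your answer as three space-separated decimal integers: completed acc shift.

byte[0]=0x36 cont=0 payload=0x36: varint #1 complete (value=54); reset -> completed=1 acc=0 shift=0
byte[1]=0xF8 cont=1 payload=0x78: acc |= 120<<0 -> completed=1 acc=120 shift=7
byte[2]=0x01 cont=0 payload=0x01: varint #2 complete (value=248); reset -> completed=2 acc=0 shift=0
byte[3]=0xCC cont=1 payload=0x4C: acc |= 76<<0 -> completed=2 acc=76 shift=7
byte[4]=0x21 cont=0 payload=0x21: varint #3 complete (value=4300); reset -> completed=3 acc=0 shift=0

Answer: 3 0 0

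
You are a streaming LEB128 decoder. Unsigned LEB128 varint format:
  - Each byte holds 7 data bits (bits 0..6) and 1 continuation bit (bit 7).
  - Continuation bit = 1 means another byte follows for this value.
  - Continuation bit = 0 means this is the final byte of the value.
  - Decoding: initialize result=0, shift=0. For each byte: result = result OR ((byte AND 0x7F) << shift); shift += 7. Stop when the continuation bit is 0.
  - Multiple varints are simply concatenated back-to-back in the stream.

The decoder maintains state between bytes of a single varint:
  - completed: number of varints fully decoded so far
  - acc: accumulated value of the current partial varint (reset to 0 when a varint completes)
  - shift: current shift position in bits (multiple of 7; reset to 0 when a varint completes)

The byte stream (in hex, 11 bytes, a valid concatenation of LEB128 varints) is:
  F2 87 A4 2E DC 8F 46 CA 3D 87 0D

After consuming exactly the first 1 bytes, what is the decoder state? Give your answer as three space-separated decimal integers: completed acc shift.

Answer: 0 114 7

Derivation:
byte[0]=0xF2 cont=1 payload=0x72: acc |= 114<<0 -> completed=0 acc=114 shift=7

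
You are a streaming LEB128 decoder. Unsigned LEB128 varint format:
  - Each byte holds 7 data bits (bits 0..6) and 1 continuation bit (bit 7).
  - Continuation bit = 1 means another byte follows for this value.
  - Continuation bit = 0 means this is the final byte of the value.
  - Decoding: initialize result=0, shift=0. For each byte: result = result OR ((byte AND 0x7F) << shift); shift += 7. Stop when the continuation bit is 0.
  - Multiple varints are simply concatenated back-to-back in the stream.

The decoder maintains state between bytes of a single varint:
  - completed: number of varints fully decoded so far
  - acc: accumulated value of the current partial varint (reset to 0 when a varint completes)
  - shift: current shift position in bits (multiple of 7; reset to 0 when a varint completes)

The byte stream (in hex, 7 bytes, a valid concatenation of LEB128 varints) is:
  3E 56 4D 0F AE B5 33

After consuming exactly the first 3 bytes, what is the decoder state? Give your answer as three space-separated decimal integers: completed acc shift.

byte[0]=0x3E cont=0 payload=0x3E: varint #1 complete (value=62); reset -> completed=1 acc=0 shift=0
byte[1]=0x56 cont=0 payload=0x56: varint #2 complete (value=86); reset -> completed=2 acc=0 shift=0
byte[2]=0x4D cont=0 payload=0x4D: varint #3 complete (value=77); reset -> completed=3 acc=0 shift=0

Answer: 3 0 0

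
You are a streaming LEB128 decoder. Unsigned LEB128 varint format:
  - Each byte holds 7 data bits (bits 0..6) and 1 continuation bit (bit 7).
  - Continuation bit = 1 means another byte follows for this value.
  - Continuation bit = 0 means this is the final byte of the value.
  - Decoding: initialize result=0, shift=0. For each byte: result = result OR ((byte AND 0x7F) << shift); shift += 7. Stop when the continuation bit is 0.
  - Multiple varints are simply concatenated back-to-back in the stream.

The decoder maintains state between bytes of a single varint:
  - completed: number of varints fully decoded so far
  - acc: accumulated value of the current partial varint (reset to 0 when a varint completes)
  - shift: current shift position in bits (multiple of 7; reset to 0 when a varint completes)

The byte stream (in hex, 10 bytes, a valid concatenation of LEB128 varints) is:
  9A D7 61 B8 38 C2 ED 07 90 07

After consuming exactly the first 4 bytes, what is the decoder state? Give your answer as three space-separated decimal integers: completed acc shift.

byte[0]=0x9A cont=1 payload=0x1A: acc |= 26<<0 -> completed=0 acc=26 shift=7
byte[1]=0xD7 cont=1 payload=0x57: acc |= 87<<7 -> completed=0 acc=11162 shift=14
byte[2]=0x61 cont=0 payload=0x61: varint #1 complete (value=1600410); reset -> completed=1 acc=0 shift=0
byte[3]=0xB8 cont=1 payload=0x38: acc |= 56<<0 -> completed=1 acc=56 shift=7

Answer: 1 56 7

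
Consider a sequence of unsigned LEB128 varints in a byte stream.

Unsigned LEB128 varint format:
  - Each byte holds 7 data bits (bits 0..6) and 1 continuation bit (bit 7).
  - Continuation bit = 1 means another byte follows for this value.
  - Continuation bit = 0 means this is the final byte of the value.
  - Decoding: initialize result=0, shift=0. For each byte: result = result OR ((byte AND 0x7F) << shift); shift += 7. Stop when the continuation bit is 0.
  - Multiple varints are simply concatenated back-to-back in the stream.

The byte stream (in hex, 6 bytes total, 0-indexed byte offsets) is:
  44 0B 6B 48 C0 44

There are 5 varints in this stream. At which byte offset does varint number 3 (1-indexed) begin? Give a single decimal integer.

Answer: 2

Derivation:
  byte[0]=0x44 cont=0 payload=0x44=68: acc |= 68<<0 -> acc=68 shift=7 [end]
Varint 1: bytes[0:1] = 44 -> value 68 (1 byte(s))
  byte[1]=0x0B cont=0 payload=0x0B=11: acc |= 11<<0 -> acc=11 shift=7 [end]
Varint 2: bytes[1:2] = 0B -> value 11 (1 byte(s))
  byte[2]=0x6B cont=0 payload=0x6B=107: acc |= 107<<0 -> acc=107 shift=7 [end]
Varint 3: bytes[2:3] = 6B -> value 107 (1 byte(s))
  byte[3]=0x48 cont=0 payload=0x48=72: acc |= 72<<0 -> acc=72 shift=7 [end]
Varint 4: bytes[3:4] = 48 -> value 72 (1 byte(s))
  byte[4]=0xC0 cont=1 payload=0x40=64: acc |= 64<<0 -> acc=64 shift=7
  byte[5]=0x44 cont=0 payload=0x44=68: acc |= 68<<7 -> acc=8768 shift=14 [end]
Varint 5: bytes[4:6] = C0 44 -> value 8768 (2 byte(s))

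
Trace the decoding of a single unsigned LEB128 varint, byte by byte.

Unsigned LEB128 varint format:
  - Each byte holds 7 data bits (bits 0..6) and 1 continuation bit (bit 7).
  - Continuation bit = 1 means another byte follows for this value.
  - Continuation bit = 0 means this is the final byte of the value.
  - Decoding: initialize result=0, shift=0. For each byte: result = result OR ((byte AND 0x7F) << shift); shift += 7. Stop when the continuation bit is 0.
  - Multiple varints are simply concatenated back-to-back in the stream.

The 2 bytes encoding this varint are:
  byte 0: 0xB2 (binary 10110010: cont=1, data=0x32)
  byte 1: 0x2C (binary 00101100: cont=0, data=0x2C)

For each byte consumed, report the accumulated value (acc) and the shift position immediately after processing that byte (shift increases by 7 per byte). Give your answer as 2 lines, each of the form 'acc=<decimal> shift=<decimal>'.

Answer: acc=50 shift=7
acc=5682 shift=14

Derivation:
byte 0=0xB2: payload=0x32=50, contrib = 50<<0 = 50; acc -> 50, shift -> 7
byte 1=0x2C: payload=0x2C=44, contrib = 44<<7 = 5632; acc -> 5682, shift -> 14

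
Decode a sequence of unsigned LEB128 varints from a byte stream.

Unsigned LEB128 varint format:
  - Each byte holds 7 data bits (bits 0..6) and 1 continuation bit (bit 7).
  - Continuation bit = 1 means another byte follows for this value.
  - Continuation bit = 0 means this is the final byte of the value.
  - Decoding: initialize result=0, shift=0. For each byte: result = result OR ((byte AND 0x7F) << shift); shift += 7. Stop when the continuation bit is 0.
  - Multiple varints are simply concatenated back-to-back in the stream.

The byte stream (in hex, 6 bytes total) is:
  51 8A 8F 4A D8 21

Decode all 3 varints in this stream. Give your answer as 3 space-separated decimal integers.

  byte[0]=0x51 cont=0 payload=0x51=81: acc |= 81<<0 -> acc=81 shift=7 [end]
Varint 1: bytes[0:1] = 51 -> value 81 (1 byte(s))
  byte[1]=0x8A cont=1 payload=0x0A=10: acc |= 10<<0 -> acc=10 shift=7
  byte[2]=0x8F cont=1 payload=0x0F=15: acc |= 15<<7 -> acc=1930 shift=14
  byte[3]=0x4A cont=0 payload=0x4A=74: acc |= 74<<14 -> acc=1214346 shift=21 [end]
Varint 2: bytes[1:4] = 8A 8F 4A -> value 1214346 (3 byte(s))
  byte[4]=0xD8 cont=1 payload=0x58=88: acc |= 88<<0 -> acc=88 shift=7
  byte[5]=0x21 cont=0 payload=0x21=33: acc |= 33<<7 -> acc=4312 shift=14 [end]
Varint 3: bytes[4:6] = D8 21 -> value 4312 (2 byte(s))

Answer: 81 1214346 4312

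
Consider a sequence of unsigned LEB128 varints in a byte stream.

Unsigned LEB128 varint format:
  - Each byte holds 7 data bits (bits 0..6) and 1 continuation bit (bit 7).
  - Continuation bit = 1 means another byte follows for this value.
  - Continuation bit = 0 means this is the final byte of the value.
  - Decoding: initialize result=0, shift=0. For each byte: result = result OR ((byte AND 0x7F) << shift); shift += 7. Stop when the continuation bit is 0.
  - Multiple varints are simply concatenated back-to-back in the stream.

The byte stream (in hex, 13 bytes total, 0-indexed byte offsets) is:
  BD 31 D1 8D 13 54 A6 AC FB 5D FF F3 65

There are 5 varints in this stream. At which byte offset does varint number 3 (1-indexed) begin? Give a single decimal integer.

Answer: 5

Derivation:
  byte[0]=0xBD cont=1 payload=0x3D=61: acc |= 61<<0 -> acc=61 shift=7
  byte[1]=0x31 cont=0 payload=0x31=49: acc |= 49<<7 -> acc=6333 shift=14 [end]
Varint 1: bytes[0:2] = BD 31 -> value 6333 (2 byte(s))
  byte[2]=0xD1 cont=1 payload=0x51=81: acc |= 81<<0 -> acc=81 shift=7
  byte[3]=0x8D cont=1 payload=0x0D=13: acc |= 13<<7 -> acc=1745 shift=14
  byte[4]=0x13 cont=0 payload=0x13=19: acc |= 19<<14 -> acc=313041 shift=21 [end]
Varint 2: bytes[2:5] = D1 8D 13 -> value 313041 (3 byte(s))
  byte[5]=0x54 cont=0 payload=0x54=84: acc |= 84<<0 -> acc=84 shift=7 [end]
Varint 3: bytes[5:6] = 54 -> value 84 (1 byte(s))
  byte[6]=0xA6 cont=1 payload=0x26=38: acc |= 38<<0 -> acc=38 shift=7
  byte[7]=0xAC cont=1 payload=0x2C=44: acc |= 44<<7 -> acc=5670 shift=14
  byte[8]=0xFB cont=1 payload=0x7B=123: acc |= 123<<14 -> acc=2020902 shift=21
  byte[9]=0x5D cont=0 payload=0x5D=93: acc |= 93<<21 -> acc=197056038 shift=28 [end]
Varint 4: bytes[6:10] = A6 AC FB 5D -> value 197056038 (4 byte(s))
  byte[10]=0xFF cont=1 payload=0x7F=127: acc |= 127<<0 -> acc=127 shift=7
  byte[11]=0xF3 cont=1 payload=0x73=115: acc |= 115<<7 -> acc=14847 shift=14
  byte[12]=0x65 cont=0 payload=0x65=101: acc |= 101<<14 -> acc=1669631 shift=21 [end]
Varint 5: bytes[10:13] = FF F3 65 -> value 1669631 (3 byte(s))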